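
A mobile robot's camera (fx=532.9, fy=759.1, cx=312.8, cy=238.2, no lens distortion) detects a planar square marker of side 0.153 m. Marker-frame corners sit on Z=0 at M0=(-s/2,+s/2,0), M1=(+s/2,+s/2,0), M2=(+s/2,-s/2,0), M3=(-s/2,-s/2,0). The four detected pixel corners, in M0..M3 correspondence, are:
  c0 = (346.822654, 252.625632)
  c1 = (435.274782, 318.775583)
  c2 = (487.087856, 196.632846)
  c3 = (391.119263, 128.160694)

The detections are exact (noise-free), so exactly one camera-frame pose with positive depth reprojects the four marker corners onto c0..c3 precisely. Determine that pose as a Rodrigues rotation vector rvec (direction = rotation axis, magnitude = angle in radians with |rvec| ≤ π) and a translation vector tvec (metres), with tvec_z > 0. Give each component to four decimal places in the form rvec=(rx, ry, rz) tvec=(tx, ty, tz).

rvec=(0.3484, 0.1932, 0.4586) tvec=(0.1510, -0.0129, 0.7969)

Intrinsics K: fx=532.9, fy=759.1, cx=312.8, cy=238.2
Marker side s = 0.153 m; corners in marker frame (Z=0):
  M0 = (-0.0765, +0.0765, 0)
  M1 = (+0.0765, +0.0765, 0)
  M2 = (+0.0765, -0.0765, 0)
  M3 = (-0.0765, -0.0765, 0)
Detected image corners:
  c0 = (346.822654, 252.625632) px
  c1 = (435.274782, 318.775583) px
  c2 = (487.087856, 196.632846) px
  c3 = (391.119263, 128.160694) px
Planar DLT: solve 8×8 A·h = b for H (H[2,2]=1):
  H  [+547.60255 -120.94629 +413.76134]
  H  [+410.41240 +910.10211 +225.90423]
  H  [-0.13059 +0.46472 +1.00000]
B = K⁻¹H; ‖b₁‖=1.254875, ‖b₂‖=1.254875; λ = 2/(‖b₁‖+‖b₂‖) = 0.796892, sign → tz>0 ⇒ λ=+0.796892
r₁ = λ·B[:,0] = (+0.87996,+0.46350,-0.10407); r₂ = λ·B[:,1] = (-0.39824,+0.83921,+0.37033)
r₃ = r₁×r₂ = (+0.25898,-0.28443,+0.92305); SVD([r₁ r₂ r₃]) → R = UVᵀ:
  R  [+0.87996 -0.39824 +0.25898]
  R  [+0.46350 +0.83921 -0.28443]
  R  [-0.10407 +0.37033 +0.92305]
t = (+0.15098, -0.01291, +0.79689) m
tr R = 2.642222; θ = arccos((tr R − 1)/2) = 0.607441 rad = 34.804°
axis k = ((R−Rᵀ)₃₂, (R−Rᵀ)₁₃, (R−Rᵀ)₂₁) / (2 sinθ) = (+0.573577, +0.318038, +0.754892)
rvec = θ·k = (+0.348414, +0.193189, +0.458552)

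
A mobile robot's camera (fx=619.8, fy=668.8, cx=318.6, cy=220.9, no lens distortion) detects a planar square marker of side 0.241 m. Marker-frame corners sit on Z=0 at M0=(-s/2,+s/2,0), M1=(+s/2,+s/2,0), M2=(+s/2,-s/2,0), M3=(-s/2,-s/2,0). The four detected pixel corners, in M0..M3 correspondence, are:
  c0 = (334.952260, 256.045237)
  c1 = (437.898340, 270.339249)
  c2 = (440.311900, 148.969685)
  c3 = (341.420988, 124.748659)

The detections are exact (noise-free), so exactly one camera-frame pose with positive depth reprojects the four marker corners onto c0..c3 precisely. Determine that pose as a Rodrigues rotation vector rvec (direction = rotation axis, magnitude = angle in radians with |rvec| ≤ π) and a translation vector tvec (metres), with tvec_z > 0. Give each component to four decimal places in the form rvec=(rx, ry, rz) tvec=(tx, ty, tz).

rvec=(-0.1729, -0.4627, 0.1010) tvec=(0.1451, -0.0403, 1.2454)

Intrinsics K: fx=619.8, fy=668.8, cx=318.6, cy=220.9
Marker side s = 0.241 m; corners in marker frame (Z=0):
  M0 = (-0.1205, +0.1205, 0)
  M1 = (+0.1205, +0.1205, 0)
  M2 = (+0.1205, -0.1205, 0)
  M3 = (-0.1205, -0.1205, 0)
Detected image corners:
  c0 = (334.952260, 256.045237) px
  c1 = (437.898340, 270.339249) px
  c2 = (440.311900, 148.969685) px
  c3 = (341.420988, 124.748659) px
Planar DLT: solve 8×8 A·h = b for H (H[2,2]=1):
  H  [+554.28112 -76.90291 +390.80917]
  H  [+150.11617 +493.05952 +199.27863]
  H  [+0.34912 -0.15137 +1.00000]
B = K⁻¹H; ‖b₁‖=0.802981, ‖b₂‖=0.802981; λ = 2/(‖b₁‖+‖b₂‖) = 1.245360, sign → tz>0 ⇒ λ=+1.245360
r₁ = λ·B[:,0] = (+0.89022,+0.13592,+0.43479); r₂ = λ·B[:,1] = (-0.05762,+0.98038,-0.18851)
r₃ = r₁×r₂ = (-0.45188,+0.14276,+0.88058); SVD([r₁ r₂ r₃]) → R = UVᵀ:
  R  [+0.89022 -0.05762 -0.45188]
  R  [+0.13592 +0.98038 +0.14276]
  R  [+0.43479 -0.18851 +0.88058]
t = (+0.14509, -0.04026, +1.24536) m
tr R = 2.751180; θ = arccos((tr R − 1)/2) = 0.504140 rad = 28.885°
axis k = ((R−Rᵀ)₃₂, (R−Rᵀ)₁₃, (R−Rᵀ)₂₁) / (2 sinθ) = (-0.342891, -0.917765, +0.200331)
rvec = θ·k = (-0.172865, -0.462682, +0.100995)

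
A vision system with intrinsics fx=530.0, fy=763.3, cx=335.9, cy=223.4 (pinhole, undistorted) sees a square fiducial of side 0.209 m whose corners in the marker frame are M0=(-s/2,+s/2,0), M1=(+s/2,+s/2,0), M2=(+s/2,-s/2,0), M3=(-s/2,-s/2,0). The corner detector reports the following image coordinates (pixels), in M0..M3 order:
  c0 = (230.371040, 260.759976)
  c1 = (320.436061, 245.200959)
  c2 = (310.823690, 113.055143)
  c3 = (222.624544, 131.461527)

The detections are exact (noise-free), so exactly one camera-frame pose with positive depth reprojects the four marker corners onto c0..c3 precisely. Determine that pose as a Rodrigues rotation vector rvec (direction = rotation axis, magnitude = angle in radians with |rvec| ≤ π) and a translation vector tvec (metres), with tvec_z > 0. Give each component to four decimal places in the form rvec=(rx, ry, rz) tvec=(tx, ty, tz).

Intrinsics K: fx=530.0, fy=763.3, cx=335.9, cy=223.4
Marker side s = 0.209 m; corners in marker frame (Z=0):
  M0 = (-0.1045, +0.1045, 0)
  M1 = (+0.1045, +0.1045, 0)
  M2 = (+0.1045, -0.1045, 0)
  M3 = (-0.1045, -0.1045, 0)
Detected image corners:
  c0 = (230.371040, 260.759976) px
  c1 = (320.436061, 245.200959) px
  c2 = (310.823690, 113.055143) px
  c3 = (222.624544, 131.461527) px
Planar DLT: solve 8×8 A·h = b for H (H[2,2]=1):
  H  [+395.04753 +17.37987 +270.48438]
  H  [-103.04039 +608.70509 +187.11500]
  H  [-0.11577 -0.08889 +1.00000]
B = K⁻¹H; ‖b₁‖=0.833046, ‖b₂‖=0.833046; λ = 2/(‖b₁‖+‖b₂‖) = 1.200414, sign → tz>0 ⇒ λ=+1.200414
r₁ = λ·B[:,0] = (+0.98283,-0.12138,-0.13897); r₂ = λ·B[:,1] = (+0.10699,+0.98852,-0.10670)
r₃ = r₁×r₂ = (+0.15032,+0.09000,+0.98453); SVD([r₁ r₂ r₃]) → R = UVᵀ:
  R  [+0.98283 +0.10699 +0.15032]
  R  [-0.12138 +0.98852 +0.09000]
  R  [-0.13897 -0.10670 +0.98453]
t = (-0.14816, -0.05706, +1.20041) m
tr R = 2.955880; θ = arccos((tr R − 1)/2) = 0.210436 rad = 12.057°
axis k = ((R−Rᵀ)₃₂, (R−Rᵀ)₁₃, (R−Rᵀ)₂₁) / (2 sinθ) = (-0.470845, +0.692464, -0.546625)
rvec = θ·k = (-0.099083, +0.145719, -0.115030)

rvec=(-0.0991, 0.1457, -0.1150) tvec=(-0.1482, -0.0571, 1.2004)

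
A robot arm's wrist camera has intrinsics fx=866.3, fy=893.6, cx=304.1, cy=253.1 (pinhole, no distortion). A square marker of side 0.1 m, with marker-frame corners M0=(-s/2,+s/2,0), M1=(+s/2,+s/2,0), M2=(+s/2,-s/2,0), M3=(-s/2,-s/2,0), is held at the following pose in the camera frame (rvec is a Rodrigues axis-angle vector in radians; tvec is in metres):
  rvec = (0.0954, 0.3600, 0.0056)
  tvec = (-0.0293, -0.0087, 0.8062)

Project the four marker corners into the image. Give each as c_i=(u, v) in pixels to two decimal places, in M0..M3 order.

Intrinsics K: fx=866.3, fy=893.6, cx=304.1, cy=253.1
Marker side s = 0.1 m; corners in marker frame (Z=0):
  M0 = (-0.0500, +0.0500, 0)
  M1 = (+0.0500, +0.0500, 0)
  M2 = (+0.0500, -0.0500, 0)
  M3 = (-0.0500, -0.0500, 0)
rvec = (0.0954, 0.3600, 0.0056), |rvec| = θ = 0.37247 rad = 21.341°
Rodrigues: sinθ=0.36392, 1−cosθ=0.06857; R = I + sinθ·[k]× + (1−cosθ)·[k]×²:
    [+0.93593 +0.01150 +0.35200]
    [+0.02245 +0.99549 -0.09221]
    [-0.35147 +0.09421 +0.93145]
t = (-0.0293, -0.0087, 0.8062) m
M0: Pc = R·M0+t = (-0.07552, +0.03995, +0.82848); u = 866.3·(-0.07552)/0.82848 + 304.1 = 225.1315, v = 893.6·(+0.03995)/0.82848 + 253.1 = 296.1921
M1: Pc = R·M1+t = (+0.01807, +0.04220, +0.79334); u = 866.3·(+0.01807)/0.79334 + 304.1 = 323.8337, v = 893.6·(+0.04220)/0.79334 + 253.1 = 300.6295
M2: Pc = R·M2+t = (+0.01692, -0.05735, +0.78392); u = 866.3·(+0.01692)/0.78392 + 304.1 = 322.7997, v = 893.6·(-0.05735)/0.78392 + 253.1 = 187.7234
M3: Pc = R·M3+t = (-0.07667, -0.05960, +0.81906); u = 866.3·(-0.07667)/0.81906 + 304.1 = 223.0066, v = 893.6·(-0.05960)/0.81906 + 253.1 = 188.0800

c0=(225.13, 296.19) c1=(323.83, 300.63) c2=(322.80, 187.72) c3=(223.01, 188.08)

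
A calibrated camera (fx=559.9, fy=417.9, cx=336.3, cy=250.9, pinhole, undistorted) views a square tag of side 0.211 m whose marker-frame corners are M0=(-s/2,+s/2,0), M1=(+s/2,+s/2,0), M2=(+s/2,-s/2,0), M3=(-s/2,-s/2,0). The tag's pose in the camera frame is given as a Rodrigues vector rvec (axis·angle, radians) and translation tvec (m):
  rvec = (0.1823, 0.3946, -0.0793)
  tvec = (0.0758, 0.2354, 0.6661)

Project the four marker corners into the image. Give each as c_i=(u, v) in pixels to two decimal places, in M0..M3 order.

Intrinsics K: fx=559.9, fy=417.9, cx=336.3, cy=250.9
Marker side s = 0.211 m; corners in marker frame (Z=0):
  M0 = (-0.1055, +0.1055, 0)
  M1 = (+0.1055, +0.1055, 0)
  M2 = (+0.1055, -0.1055, 0)
  M3 = (-0.1055, -0.1055, 0)
rvec = (0.1823, 0.3946, -0.0793), |rvec| = θ = 0.44185 rad = 25.316°
Rodrigues: sinθ=0.42761, 1−cosθ=0.09604; R = I + sinθ·[k]× + (1−cosθ)·[k]×²:
    [+0.92031 +0.11213 +0.37477]
    [-0.04136 +0.98056 -0.19182]
    [-0.38900 +0.16103 +0.90706]
t = (0.0758, 0.2354, 0.6661) m
M0: Pc = R·M0+t = (-0.00946, +0.34321, +0.72413); u = 559.9·(-0.00946)/0.72413 + 336.3 = 328.9832, v = 417.9·(+0.34321)/0.72413 + 250.9 = 448.9705
M1: Pc = R·M1+t = (+0.18472, +0.33449, +0.64205); u = 559.9·(+0.18472)/0.64205 + 336.3 = 497.3875, v = 417.9·(+0.33449)/0.64205 + 250.9 = 468.6114
M2: Pc = R·M2+t = (+0.16106, +0.12759, +0.60807); u = 559.9·(+0.16106)/0.60807 + 336.3 = 484.6034, v = 417.9·(+0.12759)/0.60807 + 250.9 = 338.5852
M3: Pc = R·M3+t = (-0.03312, +0.13631, +0.69015); u = 559.9·(-0.03312)/0.69015 + 336.3 = 309.4285, v = 417.9·(+0.13631)/0.69015 + 250.9 = 333.4411

c0=(328.98, 448.97) c1=(497.39, 468.61) c2=(484.60, 338.59) c3=(309.43, 333.44)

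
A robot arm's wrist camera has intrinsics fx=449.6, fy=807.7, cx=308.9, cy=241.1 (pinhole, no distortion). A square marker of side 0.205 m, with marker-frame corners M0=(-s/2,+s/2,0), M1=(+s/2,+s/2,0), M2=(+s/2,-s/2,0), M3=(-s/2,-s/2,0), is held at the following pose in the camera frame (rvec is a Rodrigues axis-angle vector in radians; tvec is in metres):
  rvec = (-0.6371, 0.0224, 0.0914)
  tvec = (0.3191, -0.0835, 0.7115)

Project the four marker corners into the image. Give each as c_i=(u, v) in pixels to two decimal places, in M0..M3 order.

c0=(451.24, 229.36) c1=(595.58, 249.26) c2=(561.23, 75.33) c3=(439.90, 60.79)

Intrinsics K: fx=449.6, fy=807.7, cx=308.9, cy=241.1
Marker side s = 0.205 m; corners in marker frame (Z=0):
  M0 = (-0.1025, +0.1025, 0)
  M1 = (+0.1025, +0.1025, 0)
  M2 = (+0.1025, -0.1025, 0)
  M3 = (-0.1025, -0.1025, 0)
rvec = (-0.6371, 0.0224, 0.0914), |rvec| = θ = 0.64401 rad = 36.899°
Rodrigues: sinθ=0.60041, 1−cosθ=0.20031; R = I + sinθ·[k]× + (1−cosθ)·[k]×²:
    [+0.99572 -0.09210 -0.00724]
    [+0.07832 +0.79994 +0.59495]
    [-0.04901 -0.59298 +0.80373]
t = (0.3191, -0.0835, 0.7115) m
M0: Pc = R·M0+t = (+0.20760, -0.00953, +0.65574); u = 449.6·(+0.20760)/0.65574 + 308.9 = 451.2361, v = 807.7·(-0.00953)/0.65574 + 241.1 = 229.3562
M1: Pc = R·M1+t = (+0.41172, +0.00652, +0.64570); u = 449.6·(+0.41172)/0.64570 + 308.9 = 595.5821, v = 807.7·(+0.00652)/0.64570 + 241.1 = 249.2572
M2: Pc = R·M2+t = (+0.43060, -0.15747, +0.76726); u = 449.6·(+0.43060)/0.76726 + 308.9 = 561.2259, v = 807.7·(-0.15747)/0.76726 + 241.1 = 75.3341
M3: Pc = R·M3+t = (+0.22648, -0.17352, +0.77730); u = 449.6·(+0.22648)/0.77730 + 308.9 = 439.8978, v = 807.7·(-0.17352)/0.77730 + 241.1 = 60.7933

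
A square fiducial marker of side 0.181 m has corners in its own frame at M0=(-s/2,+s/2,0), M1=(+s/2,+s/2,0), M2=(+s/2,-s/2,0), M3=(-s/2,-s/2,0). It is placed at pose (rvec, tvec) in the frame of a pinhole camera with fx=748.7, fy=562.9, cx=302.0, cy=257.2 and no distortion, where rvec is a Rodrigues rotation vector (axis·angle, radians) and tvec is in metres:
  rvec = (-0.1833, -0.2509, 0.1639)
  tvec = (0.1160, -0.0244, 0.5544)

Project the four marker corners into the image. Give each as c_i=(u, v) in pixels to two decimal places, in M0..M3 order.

c0=(326.77, 308.31) c1=(557.31, 338.00) c2=(573.21, 166.51) c3=(359.00, 125.78)

Intrinsics K: fx=748.7, fy=562.9, cx=302.0, cy=257.2
Marker side s = 0.181 m; corners in marker frame (Z=0):
  M0 = (-0.0905, +0.0905, 0)
  M1 = (+0.0905, +0.0905, 0)
  M2 = (+0.0905, -0.0905, 0)
  M3 = (-0.0905, -0.0905, 0)
rvec = (-0.1833, -0.2509, 0.1639), |rvec| = θ = 0.35130 rad = 20.128°
Rodrigues: sinθ=0.34412, 1−cosθ=0.06107; R = I + sinθ·[k]× + (1−cosθ)·[k]×²:
    [+0.95555 -0.13779 -0.26064]
    [+0.18331 +0.97008 +0.15920]
    [+0.23090 -0.19990 +0.95222]
t = (0.1160, -0.0244, 0.5544) m
M0: Pc = R·M0+t = (+0.01705, +0.04680, +0.51541); u = 748.7·(+0.01705)/0.51541 + 302.0 = 326.7708, v = 562.9·(+0.04680)/0.51541 + 257.2 = 308.3149
M1: Pc = R·M1+t = (+0.19001, +0.07998, +0.55721); u = 748.7·(+0.19001)/0.55721 + 302.0 = 557.3073, v = 562.9·(+0.07998)/0.55721 + 257.2 = 337.9990
M2: Pc = R·M2+t = (+0.21495, -0.09560, +0.59339); u = 748.7·(+0.21495)/0.59339 + 302.0 = 573.2074, v = 562.9·(-0.09560)/0.59339 + 257.2 = 166.5094
M3: Pc = R·M3+t = (+0.04199, -0.12878, +0.55159); u = 748.7·(+0.04199)/0.55159 + 302.0 = 358.9979, v = 562.9·(-0.12878)/0.55159 + 257.2 = 125.7789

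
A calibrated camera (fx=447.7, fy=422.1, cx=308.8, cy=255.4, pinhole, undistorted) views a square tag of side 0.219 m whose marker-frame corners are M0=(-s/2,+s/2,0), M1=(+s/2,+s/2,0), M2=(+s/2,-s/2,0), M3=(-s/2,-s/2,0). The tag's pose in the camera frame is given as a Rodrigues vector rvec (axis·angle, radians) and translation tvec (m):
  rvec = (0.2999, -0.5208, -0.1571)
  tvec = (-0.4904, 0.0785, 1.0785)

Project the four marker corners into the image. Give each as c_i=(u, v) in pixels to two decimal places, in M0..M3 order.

c0=(65.98, 337.35) c1=(159.35, 312.50) c2=(143.35, 236.38) c3=(41.73, 255.18)

Intrinsics K: fx=447.7, fy=422.1, cx=308.8, cy=255.4
Marker side s = 0.219 m; corners in marker frame (Z=0):
  M0 = (-0.1095, +0.1095, 0)
  M1 = (+0.1095, +0.1095, 0)
  M2 = (+0.1095, -0.1095, 0)
  M3 = (-0.1095, -0.1095, 0)
rvec = (0.2999, -0.5208, -0.1571), |rvec| = θ = 0.62117 rad = 35.590°
Rodrigues: sinθ=0.58199, 1−cosθ=0.18680; R = I + sinθ·[k]× + (1−cosθ)·[k]×²:
    [+0.85674 +0.07158 -0.51076]
    [-0.22281 +0.94451 -0.24137]
    [+0.46514 +0.32059 +0.82515]
t = (-0.4904, 0.0785, 1.0785) m
M0: Pc = R·M0+t = (-0.57638, +0.20632, +1.06267); u = 447.7·(-0.57638)/1.06267 + 308.8 = 65.9750, v = 422.1·(+0.20632)/1.06267 + 255.4 = 337.3519
M1: Pc = R·M1+t = (-0.38875, +0.15753, +1.16454); u = 447.7·(-0.38875)/1.16454 + 308.8 = 159.3474, v = 422.1·(+0.15753)/1.16454 + 255.4 = 312.4973
M2: Pc = R·M2+t = (-0.40442, -0.04932, +1.09433); u = 447.7·(-0.40442)/1.09433 + 308.8 = 143.3461, v = 422.1·(-0.04932)/1.09433 + 255.4 = 236.3761
M3: Pc = R·M3+t = (-0.59205, -0.00053, +0.99246); u = 447.7·(-0.59205)/0.99246 + 308.8 = 41.7259, v = 422.1·(-0.00053)/0.99246 + 255.4 = 255.1760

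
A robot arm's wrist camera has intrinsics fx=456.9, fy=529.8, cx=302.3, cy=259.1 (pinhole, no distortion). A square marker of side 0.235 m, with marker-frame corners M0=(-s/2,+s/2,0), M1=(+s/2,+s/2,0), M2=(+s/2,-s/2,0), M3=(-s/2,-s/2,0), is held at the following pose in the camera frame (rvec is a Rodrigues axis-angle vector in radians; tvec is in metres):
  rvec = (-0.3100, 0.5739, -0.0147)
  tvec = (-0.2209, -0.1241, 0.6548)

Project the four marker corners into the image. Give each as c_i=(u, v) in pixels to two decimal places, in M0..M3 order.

Intrinsics K: fx=456.9, fy=529.8, cx=302.3, cy=259.1
Marker side s = 0.235 m; corners in marker frame (Z=0):
  M0 = (-0.1175, +0.1175, 0)
  M1 = (+0.1175, +0.1175, 0)
  M2 = (+0.1175, -0.1175, 0)
  M3 = (-0.1175, -0.1175, 0)
rvec = (-0.3100, 0.5739, -0.0147), |rvec| = θ = 0.65244 rad = 37.382°
Rodrigues: sinθ=0.60713, 1−cosθ=0.20539; R = I + sinθ·[k]× + (1−cosθ)·[k]×²:
    [+0.84097 -0.07216 +0.53624]
    [-0.09952 +0.95353 +0.28440]
    [-0.53184 -0.29254 +0.79471]
t = (-0.2209, -0.1241, 0.6548) m
M0: Pc = R·M0+t = (-0.32819, -0.00037, +0.68292); u = 456.9·(-0.32819)/0.68292 + 302.3 = 82.7249, v = 529.8·(-0.00037)/0.68292 + 259.1 = 258.8155
M1: Pc = R·M1+t = (-0.13056, -0.02375, +0.55793); u = 456.9·(-0.13056)/0.55793 + 302.3 = 195.3788, v = 529.8·(-0.02375)/0.55793 + 259.1 = 236.5433
M2: Pc = R·M2+t = (-0.11361, -0.24783, +0.62668); u = 456.9·(-0.11361)/0.62668 + 302.3 = 219.4722, v = 529.8·(-0.24783)/0.62668 + 259.1 = 49.5806
M3: Pc = R·M3+t = (-0.31124, -0.22445, +0.75167); u = 456.9·(-0.31124)/0.75167 + 302.3 = 113.1155, v = 529.8·(-0.22445)/0.75167 + 259.1 = 100.9030

c0=(82.72, 258.82) c1=(195.38, 236.54) c2=(219.47, 49.58) c3=(113.12, 100.90)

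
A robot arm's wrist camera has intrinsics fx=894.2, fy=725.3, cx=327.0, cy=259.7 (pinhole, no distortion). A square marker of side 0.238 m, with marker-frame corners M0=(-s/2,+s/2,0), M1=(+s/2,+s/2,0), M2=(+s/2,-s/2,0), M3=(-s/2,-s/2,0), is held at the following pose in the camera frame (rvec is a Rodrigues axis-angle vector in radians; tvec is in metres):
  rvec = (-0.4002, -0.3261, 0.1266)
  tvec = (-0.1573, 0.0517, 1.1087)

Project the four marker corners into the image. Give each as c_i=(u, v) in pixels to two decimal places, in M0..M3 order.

c0=(86.67, 357.54) c1=(284.38, 380.53) c2=(297.99, 238.31) c3=(117.95, 208.64)

Intrinsics K: fx=894.2, fy=725.3, cx=327.0, cy=259.7
Marker side s = 0.238 m; corners in marker frame (Z=0):
  M0 = (-0.1190, +0.1190, 0)
  M1 = (+0.1190, +0.1190, 0)
  M2 = (+0.1190, -0.1190, 0)
  M3 = (-0.1190, -0.1190, 0)
rvec = (-0.4002, -0.3261, 0.1266), |rvec| = θ = 0.53153 rad = 30.455°
Rodrigues: sinθ=0.50686, 1−cosθ=0.13797; R = I + sinθ·[k]× + (1−cosθ)·[k]×²:
    [+0.94024 -0.05699 -0.33570]
    [+0.18445 +0.91396 +0.36146]
    [+0.28622 -0.40178 +0.86986]
t = (-0.1573, 0.0517, 1.1087) m
M0: Pc = R·M0+t = (-0.27597, +0.13851, +1.02683); u = 894.2·(-0.27597)/1.02683 + 327.0 = 86.6743, v = 725.3·(+0.13851)/1.02683 + 259.7 = 357.5375
M1: Pc = R·M1+t = (-0.05219, +0.18241, +1.09495); u = 894.2·(-0.05219)/1.09495 + 327.0 = 284.3760, v = 725.3·(+0.18241)/1.09495 + 259.7 = 380.5303
M2: Pc = R·M2+t = (-0.03863, -0.03511, +1.19057); u = 894.2·(-0.03863)/1.19057 + 327.0 = 297.9869, v = 725.3·(-0.03511)/1.19057 + 259.7 = 238.3100
M3: Pc = R·M3+t = (-0.26241, -0.07901, +1.12245); u = 894.2·(-0.26241)/1.12245 + 327.0 = 117.9539, v = 725.3·(-0.07901)/1.12245 + 259.7 = 208.6449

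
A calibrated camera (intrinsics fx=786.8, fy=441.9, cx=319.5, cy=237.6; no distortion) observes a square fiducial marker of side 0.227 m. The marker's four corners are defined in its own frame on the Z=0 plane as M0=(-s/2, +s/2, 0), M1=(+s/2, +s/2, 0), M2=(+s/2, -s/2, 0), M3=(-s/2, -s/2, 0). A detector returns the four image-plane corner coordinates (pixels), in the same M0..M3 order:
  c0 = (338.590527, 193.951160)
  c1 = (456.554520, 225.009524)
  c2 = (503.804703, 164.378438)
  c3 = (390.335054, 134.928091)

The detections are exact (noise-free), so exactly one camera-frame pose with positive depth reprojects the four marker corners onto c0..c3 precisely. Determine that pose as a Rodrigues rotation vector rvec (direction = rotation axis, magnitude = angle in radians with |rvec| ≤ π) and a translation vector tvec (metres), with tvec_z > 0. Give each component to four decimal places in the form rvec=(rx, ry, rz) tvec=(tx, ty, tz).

rvec=(-0.2625, -0.0212, 0.4443) tvec=(0.1838, -0.1862, 1.4021)

Intrinsics K: fx=786.8, fy=441.9, cx=319.5, cy=237.6
Marker side s = 0.227 m; corners in marker frame (Z=0):
  M0 = (-0.1135, +0.1135, 0)
  M1 = (+0.1135, +0.1135, 0)
  M2 = (+0.1135, -0.1135, 0)
  M3 = (-0.1135, -0.1135, 0)
Detected image corners:
  c0 = (338.590527, 193.951160) px
  c1 = (456.554520, 225.009524) px
  c2 = (503.804703, 164.378438) px
  c3 = (390.335054, 134.928091) px
Planar DLT: solve 8×8 A·h = b for H (H[2,2]=1):
  H  [+498.49144 -295.07253 +422.66118]
  H  [+128.49919 +230.80818 +178.90283]
  H  [-0.02621 -0.18231 +1.00000]
B = K⁻¹H; ‖b₁‖=0.713196, ‖b₂‖=0.713196; λ = 2/(‖b₁‖+‖b₂‖) = 1.402139, sign → tz>0 ⇒ λ=+1.402139
r₁ = λ·B[:,0] = (+0.90327,+0.42749,-0.03675); r₂ = λ·B[:,1] = (-0.42204,+0.86979,-0.25562)
r₃ = r₁×r₂ = (-0.07731,+0.24641,+0.96608); SVD([r₁ r₂ r₃]) → R = UVᵀ:
  R  [+0.90327 -0.42204 -0.07731]
  R  [+0.42749 +0.86979 +0.24641]
  R  [-0.03675 -0.25562 +0.96608]
t = (+0.18384, -0.18624, +1.40214) m
tr R = 2.739145; θ = arccos((tr R − 1)/2) = 0.516460 rad = 29.591°
axis k = ((R−Rᵀ)₃₂, (R−Rᵀ)₁₃, (R−Rᵀ)₂₁) / (2 sinθ) = (-0.508329, -0.041066, +0.860183)
rvec = θ·k = (-0.262532, -0.021209, +0.444251)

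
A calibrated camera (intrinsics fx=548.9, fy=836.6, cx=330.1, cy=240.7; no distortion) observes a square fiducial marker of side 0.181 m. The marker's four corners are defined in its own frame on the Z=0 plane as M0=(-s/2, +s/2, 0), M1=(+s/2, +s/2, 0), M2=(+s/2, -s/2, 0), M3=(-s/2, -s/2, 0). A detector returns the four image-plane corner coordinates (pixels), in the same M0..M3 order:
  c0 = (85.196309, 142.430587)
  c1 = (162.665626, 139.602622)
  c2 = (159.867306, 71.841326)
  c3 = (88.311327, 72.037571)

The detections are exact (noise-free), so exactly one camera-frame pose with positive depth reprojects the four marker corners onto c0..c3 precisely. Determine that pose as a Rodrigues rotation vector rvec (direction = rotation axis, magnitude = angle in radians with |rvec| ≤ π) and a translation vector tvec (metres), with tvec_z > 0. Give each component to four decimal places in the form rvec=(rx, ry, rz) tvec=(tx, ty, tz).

rvec=(-0.7103, -0.2555, -0.1614) tvec=(-0.5316, -0.2303, 1.4205)

Intrinsics K: fx=548.9, fy=836.6, cx=330.1, cy=240.7
Marker side s = 0.181 m; corners in marker frame (Z=0):
  M0 = (-0.0905, +0.0905, 0)
  M1 = (+0.0905, +0.0905, 0)
  M2 = (+0.0905, -0.0905, 0)
  M3 = (-0.0905, -0.0905, 0)
Detected image corners:
  c0 = (85.196309, 142.430587) px
  c1 = (162.665626, 139.602622) px
  c2 = (159.867306, 71.841326) px
  c3 = (88.311327, 72.037571) px
Planar DLT: solve 8×8 A·h = b for H (H[2,2]=1):
  H  [+435.93808 -54.89767 +124.69065]
  H  [+13.32537 +334.86930 +105.09512]
  H  [+0.20090 -0.43803 +1.00000]
B = K⁻¹H; ‖b₁‖=0.703961, ‖b₂‖=0.703961; λ = 2/(‖b₁‖+‖b₂‖) = 1.420532, sign → tz>0 ⇒ λ=+1.420532
r₁ = λ·B[:,0] = (+0.95657,-0.05948,+0.28538); r₂ = λ·B[:,1] = (+0.23213,+0.74763,-0.62223)
r₃ = r₁×r₂ = (-0.17635,+0.66145,+0.72896); SVD([r₁ r₂ r₃]) → R = UVᵀ:
  R  [+0.95657 +0.23213 -0.17635]
  R  [-0.05948 +0.74763 +0.66145]
  R  [+0.28538 -0.62223 +0.72896]
t = (-0.53159, -0.23025, +1.42053) m
tr R = 2.433152; θ = arccos((tr R − 1)/2) = 0.771915 rad = 44.227°
axis k = ((R−Rᵀ)₃₂, (R−Rᵀ)₁₃, (R−Rᵀ)₂₁) / (2 sinθ) = (-0.920191, -0.330987, -0.209037)
rvec = θ·k = (-0.710309, -0.255494, -0.161358)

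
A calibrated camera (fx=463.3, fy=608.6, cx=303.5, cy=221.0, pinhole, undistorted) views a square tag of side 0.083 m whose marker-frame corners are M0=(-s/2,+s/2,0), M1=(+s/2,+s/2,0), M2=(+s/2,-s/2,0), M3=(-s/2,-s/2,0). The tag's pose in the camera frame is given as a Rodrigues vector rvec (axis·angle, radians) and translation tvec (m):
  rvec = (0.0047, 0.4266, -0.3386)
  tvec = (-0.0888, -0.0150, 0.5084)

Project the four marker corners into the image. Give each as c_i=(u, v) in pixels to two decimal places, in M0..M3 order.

c0=(205.18, 264.68) c1=(265.68, 234.51) c2=(240.97, 137.88) c3=(182.67, 173.91)

Intrinsics K: fx=463.3, fy=608.6, cx=303.5, cy=221.0
Marker side s = 0.083 m; corners in marker frame (Z=0):
  M0 = (-0.0415, +0.0415, 0)
  M1 = (+0.0415, +0.0415, 0)
  M2 = (+0.0415, -0.0415, 0)
  M3 = (-0.0415, -0.0415, 0)
rvec = (0.0047, 0.4266, -0.3386), |rvec| = θ = 0.54466 rad = 31.207°
Rodrigues: sinθ=0.51813, 1−cosθ=0.14470; R = I + sinθ·[k]× + (1−cosθ)·[k]×²:
    [+0.85531 +0.32308 +0.40504]
    [-0.32113 +0.94407 -0.07493]
    [-0.40659 -0.06598 +0.91122]
t = (-0.0888, -0.0150, 0.5084) m
M0: Pc = R·M0+t = (-0.11089, +0.03751, +0.52254); u = 463.3·(-0.11089)/0.52254 + 303.5 = 205.1829, v = 608.6·(+0.03751)/0.52254 + 221.0 = 264.6830
M1: Pc = R·M1+t = (-0.03990, +0.01085, +0.48879); u = 463.3·(-0.03990)/0.48879 + 303.5 = 265.6838, v = 608.6·(+0.01085)/0.48879 + 221.0 = 234.5121
M2: Pc = R·M2+t = (-0.06671, -0.06751, +0.49426); u = 463.3·(-0.06671)/0.49426 + 303.5 = 240.9669, v = 608.6·(-0.06751)/0.49426 + 221.0 = 137.8788
M3: Pc = R·M3+t = (-0.13770, -0.04085, +0.52801); u = 463.3·(-0.13770)/0.52801 + 303.5 = 182.6732, v = 608.6·(-0.04085)/0.52801 + 221.0 = 173.9129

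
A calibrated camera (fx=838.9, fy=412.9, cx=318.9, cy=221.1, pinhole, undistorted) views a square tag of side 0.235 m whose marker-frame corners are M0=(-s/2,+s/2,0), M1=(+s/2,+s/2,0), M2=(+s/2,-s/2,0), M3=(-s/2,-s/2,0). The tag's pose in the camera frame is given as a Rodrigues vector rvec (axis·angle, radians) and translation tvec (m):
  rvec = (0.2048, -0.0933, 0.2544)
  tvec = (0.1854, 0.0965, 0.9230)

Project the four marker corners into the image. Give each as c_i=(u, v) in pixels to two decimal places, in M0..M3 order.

c0=(356.49, 300.71) c1=(553.51, 322.71) c2=(620.74, 227.16) c3=(415.94, 201.08)

Intrinsics K: fx=838.9, fy=412.9, cx=318.9, cy=221.1
Marker side s = 0.235 m; corners in marker frame (Z=0):
  M0 = (-0.1175, +0.1175, 0)
  M1 = (+0.1175, +0.1175, 0)
  M2 = (+0.1175, -0.1175, 0)
  M3 = (-0.1175, -0.1175, 0)
rvec = (0.2048, -0.0933, 0.2544), |rvec| = θ = 0.33966 rad = 19.461°
Rodrigues: sinθ=0.33316, 1−cosθ=0.05713; R = I + sinθ·[k]× + (1−cosθ)·[k]×²:
    [+0.96364 -0.25900 -0.06572]
    [+0.24007 +0.94718 -0.21264]
    [+0.11732 +0.18913 +0.97492]
t = (0.1854, 0.0965, 0.9230) m
M0: Pc = R·M0+t = (+0.04174, +0.17958, +0.93144); u = 838.9·(+0.04174)/0.93144 + 318.9 = 356.4931, v = 412.9·(+0.17958)/0.93144 + 221.1 = 300.7087
M1: Pc = R·M1+t = (+0.26820, +0.23600, +0.95901); u = 838.9·(+0.26820)/0.95901 + 318.9 = 553.5061, v = 412.9·(+0.23600)/0.95901 + 221.1 = 322.7106
M2: Pc = R·M2+t = (+0.32906, +0.01342, +0.91456); u = 838.9·(+0.32906)/0.91456 + 318.9 = 620.7368, v = 412.9·(+0.01342)/0.91456 + 221.1 = 227.1566
M3: Pc = R·M3+t = (+0.10260, -0.04300, +0.88699); u = 838.9·(+0.10260)/0.88699 + 318.9 = 415.9416, v = 412.9·(-0.04300)/0.88699 + 221.1 = 201.0822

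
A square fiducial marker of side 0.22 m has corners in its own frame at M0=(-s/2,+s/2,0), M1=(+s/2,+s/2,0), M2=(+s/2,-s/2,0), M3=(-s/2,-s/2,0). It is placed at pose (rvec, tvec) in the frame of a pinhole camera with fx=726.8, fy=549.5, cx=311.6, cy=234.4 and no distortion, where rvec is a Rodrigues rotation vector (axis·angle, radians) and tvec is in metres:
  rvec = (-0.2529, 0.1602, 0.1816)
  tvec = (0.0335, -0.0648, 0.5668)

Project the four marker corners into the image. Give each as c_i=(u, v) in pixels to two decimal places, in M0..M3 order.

c0=(188.39, 256.50) c1=(476.84, 294.78) c2=(517.29, 88.41) c3=(250.43, 66.66)

Intrinsics K: fx=726.8, fy=549.5, cx=311.6, cy=234.4
Marker side s = 0.22 m; corners in marker frame (Z=0):
  M0 = (-0.1100, +0.1100, 0)
  M1 = (+0.1100, +0.1100, 0)
  M2 = (+0.1100, -0.1100, 0)
  M3 = (-0.1100, -0.1100, 0)
rvec = (-0.2529, 0.1602, 0.1816), |rvec| = θ = 0.35014 rad = 20.062°
Rodrigues: sinθ=0.34303, 1−cosθ=0.06068; R = I + sinθ·[k]× + (1−cosθ)·[k]×²:
    [+0.97098 -0.19796 +0.13422]
    [+0.15786 +0.95202 +0.26216]
    [-0.17968 -0.23337 +0.95564]
t = (0.0335, -0.0648, 0.5668) m
M0: Pc = R·M0+t = (-0.09508, +0.02256, +0.56089); u = 726.8·(-0.09508)/0.56089 + 311.6 = 188.3920, v = 549.5·(+0.02256)/0.56089 + 234.4 = 256.4998
M1: Pc = R·M1+t = (+0.11853, +0.05729, +0.52137); u = 726.8·(+0.11853)/0.52137 + 311.6 = 476.8367, v = 549.5·(+0.05729)/0.52137 + 234.4 = 294.7788
M2: Pc = R·M2+t = (+0.16208, -0.15216, +0.57271); u = 726.8·(+0.16208)/0.57271 + 311.6 = 517.2941, v = 549.5·(-0.15216)/0.57271 + 234.4 = 88.4074
M3: Pc = R·M3+t = (-0.05153, -0.18689, +0.61223); u = 726.8·(-0.05153)/0.61223 + 311.6 = 250.4255, v = 549.5·(-0.18689)/0.61223 + 234.4 = 66.6626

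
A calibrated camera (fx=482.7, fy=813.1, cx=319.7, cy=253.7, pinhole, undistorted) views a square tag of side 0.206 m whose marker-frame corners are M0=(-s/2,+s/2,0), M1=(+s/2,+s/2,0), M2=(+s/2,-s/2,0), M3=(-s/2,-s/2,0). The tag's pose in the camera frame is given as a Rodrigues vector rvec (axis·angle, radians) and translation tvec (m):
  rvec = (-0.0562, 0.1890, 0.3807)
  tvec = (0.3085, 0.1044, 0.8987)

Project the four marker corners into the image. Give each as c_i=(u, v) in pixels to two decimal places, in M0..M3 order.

c0=(412.43, 397.75) c1=(519.97, 473.83) c2=(561.35, 296.53) c3=(452.47, 228.46)

Intrinsics K: fx=482.7, fy=813.1, cx=319.7, cy=253.7
Marker side s = 0.206 m; corners in marker frame (Z=0):
  M0 = (-0.1030, +0.1030, 0)
  M1 = (+0.1030, +0.1030, 0)
  M2 = (+0.1030, -0.1030, 0)
  M3 = (-0.1030, -0.1030, 0)
rvec = (-0.0562, 0.1890, 0.3807), |rvec| = θ = 0.42873 rad = 24.565°
Rodrigues: sinθ=0.41572, 1−cosθ=0.09051; R = I + sinθ·[k]× + (1−cosθ)·[k]×²:
    [+0.91105 -0.37437 +0.17273]
    [+0.36391 +0.92708 +0.08992]
    [-0.19380 -0.01907 +0.98086]
t = (0.3085, 0.1044, 0.8987) m
M0: Pc = R·M0+t = (+0.17610, +0.16241, +0.91670); u = 482.7·(+0.17610)/0.91670 + 319.7 = 412.4287, v = 813.1·(+0.16241)/0.91670 + 253.7 = 397.7525
M1: Pc = R·M1+t = (+0.36378, +0.23737, +0.87678); u = 482.7·(+0.36378)/0.87678 + 319.7 = 519.9742, v = 813.1·(+0.23737)/0.87678 + 253.7 = 473.8336
M2: Pc = R·M2+t = (+0.44090, +0.04639, +0.88070); u = 482.7·(+0.44090)/0.88070 + 319.7 = 561.3499, v = 813.1·(+0.04639)/0.88070 + 253.7 = 296.5325
M3: Pc = R·M3+t = (+0.25322, -0.02857, +0.92062); u = 482.7·(+0.25322)/0.92062 + 319.7 = 452.4691, v = 813.1·(-0.02857)/0.92062 + 253.7 = 228.4646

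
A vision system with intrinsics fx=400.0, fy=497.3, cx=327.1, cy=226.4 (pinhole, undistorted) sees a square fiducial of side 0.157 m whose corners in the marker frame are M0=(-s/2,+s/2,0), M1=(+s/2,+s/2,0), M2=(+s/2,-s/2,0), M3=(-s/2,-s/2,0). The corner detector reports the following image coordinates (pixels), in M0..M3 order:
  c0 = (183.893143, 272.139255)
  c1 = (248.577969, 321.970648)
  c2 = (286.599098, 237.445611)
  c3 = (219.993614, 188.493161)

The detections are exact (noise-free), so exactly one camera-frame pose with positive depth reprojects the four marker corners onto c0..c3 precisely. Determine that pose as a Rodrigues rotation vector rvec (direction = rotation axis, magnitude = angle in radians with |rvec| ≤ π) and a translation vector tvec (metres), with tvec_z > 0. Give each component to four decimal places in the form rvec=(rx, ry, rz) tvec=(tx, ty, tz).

Intrinsics K: fx=400.0, fy=497.3, cx=327.1, cy=226.4
Marker side s = 0.157 m; corners in marker frame (Z=0):
  M0 = (-0.0785, +0.0785, 0)
  M1 = (+0.0785, +0.0785, 0)
  M2 = (+0.0785, -0.0785, 0)
  M3 = (-0.0785, -0.0785, 0)
Detected image corners:
  c0 = (183.893143, 272.139255) px
  c1 = (248.577969, 321.970648) px
  c2 = (286.599098, 237.445611) px
  c3 = (219.993614, 188.493161) px
Planar DLT: solve 8×8 A·h = b for H (H[2,2]=1):
  H  [+387.03136 -209.76442 +234.26281]
  H  [+280.90914 +564.03787 +255.12459]
  H  [-0.13220 +0.11172 +1.00000]
B = K⁻¹H; ‖b₁‖=1.251111, ‖b₂‖=1.251111; λ = 2/(‖b₁‖+‖b₂‖) = 0.799290, sign → tz>0 ⇒ λ=+0.799290
r₁ = λ·B[:,0] = (+0.85979,+0.49960,-0.10567); r₂ = λ·B[:,1] = (-0.49218,+0.86590,+0.08930)
r₃ = r₁×r₂ = (+0.13611,-0.02477,+0.99038); SVD([r₁ r₂ r₃]) → R = UVᵀ:
  R  [+0.85979 -0.49218 +0.13611]
  R  [+0.49960 +0.86590 -0.02477]
  R  [-0.10567 +0.08930 +0.99038]
t = (-0.18551, +0.04617, +0.79929) m
tr R = 2.716072; θ = arccos((tr R − 1)/2) = 0.539363 rad = 30.903°
axis k = ((R−Rᵀ)₃₂, (R−Rᵀ)₁₃, (R−Rᵀ)₂₁) / (2 sinθ) = (+0.111047, +0.235384, +0.965538)
rvec = θ·k = (+0.059895, +0.126957, +0.520775)

rvec=(0.0599, 0.1270, 0.5208) tvec=(-0.1855, 0.0462, 0.7993)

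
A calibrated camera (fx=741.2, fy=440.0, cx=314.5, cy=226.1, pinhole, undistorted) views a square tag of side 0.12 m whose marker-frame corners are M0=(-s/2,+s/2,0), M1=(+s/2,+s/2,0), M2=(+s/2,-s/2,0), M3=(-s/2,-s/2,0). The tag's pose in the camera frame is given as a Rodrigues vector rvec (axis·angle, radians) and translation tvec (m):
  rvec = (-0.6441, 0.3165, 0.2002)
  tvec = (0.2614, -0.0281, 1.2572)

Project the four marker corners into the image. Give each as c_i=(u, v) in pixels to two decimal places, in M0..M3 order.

Intrinsics K: fx=741.2, fy=440.0, cx=314.5, cy=226.1
Marker side s = 0.12 m; corners in marker frame (Z=0):
  M0 = (-0.0600, +0.0600, 0)
  M1 = (+0.0600, +0.0600, 0)
  M2 = (+0.0600, -0.0600, 0)
  M3 = (-0.0600, -0.0600, 0)
rvec = (-0.6441, 0.3165, 0.2002), |rvec| = θ = 0.74506 rad = 42.689°
Rodrigues: sinθ=0.67802, 1−cosθ=0.26495; R = I + sinθ·[k]× + (1−cosθ)·[k]×²:
    [+0.93306 -0.27948 +0.22647]
    [+0.08488 +0.78286 +0.61638]
    [-0.34957 -0.55590 +0.75418]
t = (0.2614, -0.0281, 1.2572) m
M0: Pc = R·M0+t = (+0.18865, +0.01378, +1.24482); u = 741.2·(+0.18865)/1.24482 + 314.5 = 426.8258, v = 440.0·(+0.01378)/1.24482 + 226.1 = 230.9702
M1: Pc = R·M1+t = (+0.30061, +0.02396, +1.20287); u = 741.2·(+0.30061)/1.20287 + 314.5 = 499.7361, v = 440.0·(+0.02396)/1.20287 + 226.1 = 234.8660
M2: Pc = R·M2+t = (+0.33415, -0.06998, +1.26958); u = 741.2·(+0.33415)/1.26958 + 314.5 = 509.5834, v = 440.0·(-0.06998)/1.26958 + 226.1 = 201.8475
M3: Pc = R·M3+t = (+0.22219, -0.08016, +1.31153); u = 741.2·(+0.22219)/1.31153 + 314.5 = 440.0665, v = 440.0·(-0.08016)/1.31153 + 226.1 = 199.2059

c0=(426.83, 230.97) c1=(499.74, 234.87) c2=(509.58, 201.85) c3=(440.07, 199.21)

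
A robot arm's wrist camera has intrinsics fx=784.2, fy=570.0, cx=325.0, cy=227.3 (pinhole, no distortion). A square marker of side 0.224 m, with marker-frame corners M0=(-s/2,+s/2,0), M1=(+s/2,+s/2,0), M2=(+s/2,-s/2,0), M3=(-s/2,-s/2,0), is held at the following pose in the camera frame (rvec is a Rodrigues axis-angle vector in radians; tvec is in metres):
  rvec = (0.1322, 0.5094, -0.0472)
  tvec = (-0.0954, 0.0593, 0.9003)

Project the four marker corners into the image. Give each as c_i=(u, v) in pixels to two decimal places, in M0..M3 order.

Intrinsics K: fx=784.2, fy=570.0, cx=325.0, cy=227.3
Marker side s = 0.224 m; corners in marker frame (Z=0):
  M0 = (-0.1120, +0.1120, 0)
  M1 = (+0.1120, +0.1120, 0)
  M2 = (+0.1120, -0.1120, 0)
  M3 = (-0.1120, -0.1120, 0)
rvec = (0.1322, 0.5094, -0.0472), |rvec| = θ = 0.52839 rad = 30.274°
Rodrigues: sinθ=0.50414, 1−cosθ=0.13638; R = I + sinθ·[k]× + (1−cosθ)·[k]×²:
    [+0.87216 +0.07793 +0.48298]
    [-0.01214 +0.99037 -0.13788]
    [-0.48907 +0.11439 +0.86471]
t = (-0.0954, 0.0593, 0.9003) m
M0: Pc = R·M0+t = (-0.18435, +0.17158, +0.96789); u = 784.2·(-0.18435)/0.96789 + 325.0 = 175.6334, v = 570.0·(+0.17158)/0.96789 + 227.3 = 328.3463
M1: Pc = R·M1+t = (+0.01101, +0.16886, +0.85834); u = 784.2·(+0.01101)/0.85834 + 325.0 = 335.0589, v = 570.0·(+0.16886)/0.85834 + 227.3 = 339.4375
M2: Pc = R·M2+t = (-0.00645, -0.05298, +0.83271); u = 784.2·(-0.00645)/0.83271 + 325.0 = 318.9292, v = 570.0·(-0.05298)/0.83271 + 227.3 = 191.0336
M3: Pc = R·M3+t = (-0.20181, -0.05026, +0.94226); u = 784.2·(-0.20181)/0.94226 + 325.0 = 157.0437, v = 570.0·(-0.05026)/0.94226 + 227.3 = 196.8950

c0=(175.63, 328.35) c1=(335.06, 339.44) c2=(318.93, 191.03) c3=(157.04, 196.89)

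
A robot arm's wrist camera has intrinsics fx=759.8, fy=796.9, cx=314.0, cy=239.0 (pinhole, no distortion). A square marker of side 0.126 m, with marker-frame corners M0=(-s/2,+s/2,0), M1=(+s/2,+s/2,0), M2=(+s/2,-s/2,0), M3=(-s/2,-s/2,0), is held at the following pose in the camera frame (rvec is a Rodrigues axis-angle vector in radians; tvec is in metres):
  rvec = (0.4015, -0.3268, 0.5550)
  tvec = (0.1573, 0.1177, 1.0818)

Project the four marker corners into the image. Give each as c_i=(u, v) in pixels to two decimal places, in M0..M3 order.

Intrinsics K: fx=759.8, fy=796.9, cx=314.0, cy=239.0
Marker side s = 0.126 m; corners in marker frame (Z=0):
  M0 = (-0.0630, +0.0630, 0)
  M1 = (+0.0630, +0.0630, 0)
  M2 = (+0.0630, -0.0630, 0)
  M3 = (-0.0630, -0.0630, 0)
rvec = (0.4015, -0.3268, 0.5550), |rvec| = θ = 0.75896 rad = 43.485°
Rodrigues: sinθ=0.68817, 1−cosθ=0.27445; R = I + sinθ·[k]× + (1−cosθ)·[k]×²:
    [+0.80236 -0.56575 -0.19015]
    [+0.44072 +0.77643 -0.45047]
    [+0.40249 +0.27763 +0.87231]
t = (0.1573, 0.1177, 1.0818) m
M0: Pc = R·M0+t = (+0.07111, +0.13885, +1.07393); u = 759.8·(+0.07111)/1.07393 + 314.0 = 364.3094, v = 796.9·(+0.13885)/1.07393 + 239.0 = 342.0322
M1: Pc = R·M1+t = (+0.17221, +0.19438, +1.12465); u = 759.8·(+0.17221)/1.12465 + 314.0 = 430.3408, v = 796.9·(+0.19438)/1.12465 + 239.0 = 376.7336
M2: Pc = R·M2+t = (+0.24349, +0.09655, +1.08967); u = 759.8·(+0.24349)/1.08967 + 314.0 = 483.7805, v = 796.9·(+0.09655)/1.08967 + 239.0 = 309.6092
M3: Pc = R·M3+t = (+0.14239, +0.04102, +1.03895); u = 759.8·(+0.14239)/1.03895 + 314.0 = 418.1344, v = 796.9·(+0.04102)/1.03895 + 239.0 = 270.4629

c0=(364.31, 342.03) c1=(430.34, 376.73) c2=(483.78, 309.61) c3=(418.13, 270.46)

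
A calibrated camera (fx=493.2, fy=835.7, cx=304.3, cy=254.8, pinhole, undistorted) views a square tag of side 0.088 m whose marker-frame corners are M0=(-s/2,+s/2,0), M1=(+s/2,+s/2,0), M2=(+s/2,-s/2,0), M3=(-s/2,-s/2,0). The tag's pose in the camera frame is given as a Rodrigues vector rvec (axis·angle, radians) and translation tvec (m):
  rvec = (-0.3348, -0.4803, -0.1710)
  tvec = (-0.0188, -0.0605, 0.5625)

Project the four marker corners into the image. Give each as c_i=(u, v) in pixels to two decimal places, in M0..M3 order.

c0=(260.73, 229.73) c1=(330.32, 220.95) c2=(311.89, 107.31) c3=(243.93, 107.07)

Intrinsics K: fx=493.2, fy=835.7, cx=304.3, cy=254.8
Marker side s = 0.088 m; corners in marker frame (Z=0):
  M0 = (-0.0440, +0.0440, 0)
  M1 = (+0.0440, +0.0440, 0)
  M2 = (+0.0440, -0.0440, 0)
  M3 = (-0.0440, -0.0440, 0)
rvec = (-0.3348, -0.4803, -0.1710), |rvec| = θ = 0.60993 rad = 34.947°
Rodrigues: sinθ=0.57281, 1−cosθ=0.18031; R = I + sinθ·[k]× + (1−cosθ)·[k]×²:
    [+0.87401 +0.23853 -0.42332]
    [-0.08265 +0.93150 +0.35423]
    [+0.47882 -0.27462 +0.83386]
t = (-0.0188, -0.0605, 0.5625) m
M0: Pc = R·M0+t = (-0.04676, -0.01588, +0.52935); u = 493.2·(-0.04676)/0.52935 + 304.3 = 260.7321, v = 835.7·(-0.01588)/0.52935 + 254.8 = 229.7339
M1: Pc = R·M1+t = (+0.03015, -0.02315, +0.57148); u = 493.2·(+0.03015)/0.57148 + 304.3 = 330.3217, v = 835.7·(-0.02315)/0.57148 + 254.8 = 220.9459
M2: Pc = R·M2+t = (+0.00916, -0.10512, +0.59565); u = 493.2·(+0.00916)/0.59565 + 304.3 = 311.8855, v = 835.7·(-0.10512)/0.59565 + 254.8 = 107.3127
M3: Pc = R·M3+t = (-0.06775, -0.09785, +0.55352); u = 493.2·(-0.06775)/0.55352 + 304.3 = 243.9307, v = 835.7·(-0.09785)/0.55352 + 254.8 = 107.0668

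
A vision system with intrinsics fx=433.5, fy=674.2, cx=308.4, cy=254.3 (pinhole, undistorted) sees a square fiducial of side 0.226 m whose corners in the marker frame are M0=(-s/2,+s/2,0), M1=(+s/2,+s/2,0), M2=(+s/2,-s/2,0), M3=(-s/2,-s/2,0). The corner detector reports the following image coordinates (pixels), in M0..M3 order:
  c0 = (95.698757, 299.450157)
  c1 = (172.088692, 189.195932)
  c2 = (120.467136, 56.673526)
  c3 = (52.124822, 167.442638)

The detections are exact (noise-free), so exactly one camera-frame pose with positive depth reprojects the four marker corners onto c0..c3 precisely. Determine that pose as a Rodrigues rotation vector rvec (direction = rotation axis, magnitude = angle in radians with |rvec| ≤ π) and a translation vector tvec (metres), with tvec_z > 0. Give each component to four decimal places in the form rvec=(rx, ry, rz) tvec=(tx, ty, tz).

rvec=(-0.1889, 0.3284, -0.6344) tvec=(-0.4045, -0.0996, 0.8757)

Intrinsics K: fx=433.5, fy=674.2, cx=308.4, cy=254.3
Marker side s = 0.226 m; corners in marker frame (Z=0):
  M0 = (-0.1130, +0.1130, 0)
  M1 = (+0.1130, +0.1130, 0)
  M2 = (+0.1130, -0.1130, 0)
  M3 = (-0.1130, -0.1130, 0)
Detected image corners:
  c0 = (95.698757, 299.450157) px
  c1 = (172.088692, 189.195932) px
  c2 = (120.467136, 56.673526) px
  c3 = (52.124822, 167.442638) px
Planar DLT: solve 8×8 A·h = b for H (H[2,2]=1):
  H  [+289.14513 +175.89737 +108.13025]
  H  [-538.28889 +529.92557 +177.59822]
  H  [-0.27644 -0.31024 +1.00000]
B = K⁻¹H; ‖b₁‖=1.142004, ‖b₂‖=1.142004; λ = 2/(‖b₁‖+‖b₂‖) = 0.875654, sign → tz>0 ⇒ λ=+0.875654
r₁ = λ·B[:,0] = (+0.75627,-0.60783,-0.24207); r₂ = λ·B[:,1] = (+0.54857,+0.79074,-0.27166)
r₃ = r₁×r₂ = (+0.35654,+0.07266,+0.93145); SVD([r₁ r₂ r₃]) → R = UVᵀ:
  R  [+0.75627 +0.54857 +0.35654]
  R  [-0.60783 +0.79074 +0.07266]
  R  [-0.24207 -0.27166 +0.93145]
t = (-0.40454, -0.09962, +0.87565) m
tr R = 2.478463; θ = arccos((tr R − 1)/2) = 0.738868 rad = 42.334°
axis k = ((R−Rᵀ)₃₂, (R−Rᵀ)₁₃, (R−Rᵀ)₂₁) / (2 sinθ) = (-0.255642, +0.444430, -0.858563)
rvec = θ·k = (-0.188885, +0.328375, -0.634364)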